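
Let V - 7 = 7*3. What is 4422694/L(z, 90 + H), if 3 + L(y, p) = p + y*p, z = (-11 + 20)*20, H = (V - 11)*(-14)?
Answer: -4422694/26791 ≈ -165.08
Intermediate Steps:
V = 28 (V = 7 + 7*3 = 7 + 21 = 28)
H = -238 (H = (28 - 11)*(-14) = 17*(-14) = -238)
z = 180 (z = 9*20 = 180)
L(y, p) = -3 + p + p*y (L(y, p) = -3 + (p + y*p) = -3 + (p + p*y) = -3 + p + p*y)
4422694/L(z, 90 + H) = 4422694/(-3 + (90 - 238) + (90 - 238)*180) = 4422694/(-3 - 148 - 148*180) = 4422694/(-3 - 148 - 26640) = 4422694/(-26791) = 4422694*(-1/26791) = -4422694/26791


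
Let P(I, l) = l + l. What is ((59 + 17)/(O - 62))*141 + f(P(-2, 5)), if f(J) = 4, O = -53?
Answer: -10256/115 ≈ -89.183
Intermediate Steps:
P(I, l) = 2*l
((59 + 17)/(O - 62))*141 + f(P(-2, 5)) = ((59 + 17)/(-53 - 62))*141 + 4 = (76/(-115))*141 + 4 = (76*(-1/115))*141 + 4 = -76/115*141 + 4 = -10716/115 + 4 = -10256/115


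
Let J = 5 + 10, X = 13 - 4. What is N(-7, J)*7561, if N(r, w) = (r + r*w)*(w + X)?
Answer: -20323968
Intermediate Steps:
X = 9
J = 15
N(r, w) = (9 + w)*(r + r*w) (N(r, w) = (r + r*w)*(w + 9) = (r + r*w)*(9 + w) = (9 + w)*(r + r*w))
N(-7, J)*7561 = -7*(9 + 15² + 10*15)*7561 = -7*(9 + 225 + 150)*7561 = -7*384*7561 = -2688*7561 = -20323968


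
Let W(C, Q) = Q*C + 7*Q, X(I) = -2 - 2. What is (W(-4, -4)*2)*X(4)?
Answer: 96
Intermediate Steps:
X(I) = -4
W(C, Q) = 7*Q + C*Q (W(C, Q) = C*Q + 7*Q = 7*Q + C*Q)
(W(-4, -4)*2)*X(4) = (-4*(7 - 4)*2)*(-4) = (-4*3*2)*(-4) = -12*2*(-4) = -24*(-4) = 96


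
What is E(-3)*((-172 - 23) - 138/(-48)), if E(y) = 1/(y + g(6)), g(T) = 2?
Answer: 1537/8 ≈ 192.13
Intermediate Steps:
E(y) = 1/(2 + y) (E(y) = 1/(y + 2) = 1/(2 + y))
E(-3)*((-172 - 23) - 138/(-48)) = ((-172 - 23) - 138/(-48))/(2 - 3) = (-195 - 138*(-1/48))/(-1) = -(-195 + 23/8) = -1*(-1537/8) = 1537/8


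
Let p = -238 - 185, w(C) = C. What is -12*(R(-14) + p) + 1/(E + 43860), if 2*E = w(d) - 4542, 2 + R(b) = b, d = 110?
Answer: 219380593/41644 ≈ 5268.0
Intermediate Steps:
R(b) = -2 + b
p = -423
E = -2216 (E = (110 - 4542)/2 = (1/2)*(-4432) = -2216)
-12*(R(-14) + p) + 1/(E + 43860) = -12*((-2 - 14) - 423) + 1/(-2216 + 43860) = -12*(-16 - 423) + 1/41644 = -12*(-439) + 1/41644 = 5268 + 1/41644 = 219380593/41644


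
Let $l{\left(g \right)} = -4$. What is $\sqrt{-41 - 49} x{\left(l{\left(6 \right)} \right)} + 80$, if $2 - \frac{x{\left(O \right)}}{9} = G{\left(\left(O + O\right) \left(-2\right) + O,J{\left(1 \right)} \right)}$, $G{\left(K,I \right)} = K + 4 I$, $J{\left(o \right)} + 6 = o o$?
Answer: $80 + 270 i \sqrt{10} \approx 80.0 + 853.82 i$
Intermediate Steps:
$J{\left(o \right)} = -6 + o^{2}$ ($J{\left(o \right)} = -6 + o o = -6 + o^{2}$)
$x{\left(O \right)} = 198 + 27 O$ ($x{\left(O \right)} = 18 - 9 \left(\left(\left(O + O\right) \left(-2\right) + O\right) + 4 \left(-6 + 1^{2}\right)\right) = 18 - 9 \left(\left(2 O \left(-2\right) + O\right) + 4 \left(-6 + 1\right)\right) = 18 - 9 \left(\left(- 4 O + O\right) + 4 \left(-5\right)\right) = 18 - 9 \left(- 3 O - 20\right) = 18 - 9 \left(-20 - 3 O\right) = 18 + \left(180 + 27 O\right) = 198 + 27 O$)
$\sqrt{-41 - 49} x{\left(l{\left(6 \right)} \right)} + 80 = \sqrt{-41 - 49} \left(198 + 27 \left(-4\right)\right) + 80 = \sqrt{-90} \left(198 - 108\right) + 80 = 3 i \sqrt{10} \cdot 90 + 80 = 270 i \sqrt{10} + 80 = 80 + 270 i \sqrt{10}$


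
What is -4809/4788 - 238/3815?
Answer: -132557/124260 ≈ -1.0668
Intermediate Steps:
-4809/4788 - 238/3815 = -4809*1/4788 - 238*1/3815 = -229/228 - 34/545 = -132557/124260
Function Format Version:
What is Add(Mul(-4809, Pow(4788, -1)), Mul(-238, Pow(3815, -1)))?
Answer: Rational(-132557, 124260) ≈ -1.0668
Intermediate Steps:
Add(Mul(-4809, Pow(4788, -1)), Mul(-238, Pow(3815, -1))) = Add(Mul(-4809, Rational(1, 4788)), Mul(-238, Rational(1, 3815))) = Add(Rational(-229, 228), Rational(-34, 545)) = Rational(-132557, 124260)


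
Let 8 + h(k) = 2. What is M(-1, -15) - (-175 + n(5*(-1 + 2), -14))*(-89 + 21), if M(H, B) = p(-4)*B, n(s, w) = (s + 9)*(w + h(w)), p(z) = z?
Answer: -30880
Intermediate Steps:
h(k) = -6 (h(k) = -8 + 2 = -6)
n(s, w) = (-6 + w)*(9 + s) (n(s, w) = (s + 9)*(w - 6) = (9 + s)*(-6 + w) = (-6 + w)*(9 + s))
M(H, B) = -4*B
M(-1, -15) - (-175 + n(5*(-1 + 2), -14))*(-89 + 21) = -4*(-15) - (-175 + (-54 - 30*(-1 + 2) + 9*(-14) + (5*(-1 + 2))*(-14)))*(-89 + 21) = 60 - (-175 + (-54 - 30 - 126 + (5*1)*(-14)))*(-68) = 60 - (-175 + (-54 - 6*5 - 126 + 5*(-14)))*(-68) = 60 - (-175 + (-54 - 30 - 126 - 70))*(-68) = 60 - (-175 - 280)*(-68) = 60 - (-455)*(-68) = 60 - 1*30940 = 60 - 30940 = -30880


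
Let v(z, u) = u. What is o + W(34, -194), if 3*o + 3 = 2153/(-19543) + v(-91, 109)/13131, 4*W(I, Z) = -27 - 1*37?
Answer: -13113716639/769857399 ≈ -17.034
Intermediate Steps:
W(I, Z) = -16 (W(I, Z) = (-27 - 1*37)/4 = (-27 - 37)/4 = (1/4)*(-64) = -16)
o = -795998255/769857399 (o = -1 + (2153/(-19543) + 109/13131)/3 = -1 + (2153*(-1/19543) + 109*(1/13131))/3 = -1 + (-2153/19543 + 109/13131)/3 = -1 + (1/3)*(-26140856/256619133) = -1 - 26140856/769857399 = -795998255/769857399 ≈ -1.0340)
o + W(34, -194) = -795998255/769857399 - 16 = -13113716639/769857399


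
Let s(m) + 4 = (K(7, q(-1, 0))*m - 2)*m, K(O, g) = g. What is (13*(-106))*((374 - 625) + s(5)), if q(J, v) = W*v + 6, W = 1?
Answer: 158470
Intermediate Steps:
q(J, v) = 6 + v (q(J, v) = 1*v + 6 = v + 6 = 6 + v)
s(m) = -4 + m*(-2 + 6*m) (s(m) = -4 + ((6 + 0)*m - 2)*m = -4 + (6*m - 2)*m = -4 + (-2 + 6*m)*m = -4 + m*(-2 + 6*m))
(13*(-106))*((374 - 625) + s(5)) = (13*(-106))*((374 - 625) + (-4 - 2*5 + 6*5²)) = -1378*(-251 + (-4 - 10 + 6*25)) = -1378*(-251 + (-4 - 10 + 150)) = -1378*(-251 + 136) = -1378*(-115) = 158470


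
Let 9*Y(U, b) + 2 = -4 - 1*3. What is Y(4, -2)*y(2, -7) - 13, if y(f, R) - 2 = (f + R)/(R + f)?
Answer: -16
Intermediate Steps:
Y(U, b) = -1 (Y(U, b) = -2/9 + (-4 - 1*3)/9 = -2/9 + (-4 - 3)/9 = -2/9 + (⅑)*(-7) = -2/9 - 7/9 = -1)
y(f, R) = 3 (y(f, R) = 2 + (f + R)/(R + f) = 2 + (R + f)/(R + f) = 2 + 1 = 3)
Y(4, -2)*y(2, -7) - 13 = -1*3 - 13 = -3 - 13 = -16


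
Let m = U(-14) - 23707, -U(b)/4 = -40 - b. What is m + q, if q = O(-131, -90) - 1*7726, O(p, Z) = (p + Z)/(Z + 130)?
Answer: -1253381/40 ≈ -31335.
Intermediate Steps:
O(p, Z) = (Z + p)/(130 + Z)
U(b) = 160 + 4*b (U(b) = -4*(-40 - b) = 160 + 4*b)
q = -309261/40 (q = (-90 - 131)/(130 - 90) - 1*7726 = -221/40 - 7726 = -309261/40 ≈ -7731.5)
m = -23603 (m = (160 + 4*(-14)) - 23707 = (160 - 56) - 23707 = 104 - 23707 = -23603)
m + q = -23603 - 309261/40 = -1253381/40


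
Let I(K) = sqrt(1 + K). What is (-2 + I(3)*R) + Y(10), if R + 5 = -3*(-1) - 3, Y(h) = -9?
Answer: -21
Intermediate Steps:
R = -5 (R = -5 + (-3*(-1) - 3) = -5 + (3 - 3) = -5 + 0 = -5)
(-2 + I(3)*R) + Y(10) = (-2 + sqrt(1 + 3)*(-5)) - 9 = (-2 + sqrt(4)*(-5)) - 9 = (-2 + 2*(-5)) - 9 = (-2 - 10) - 9 = -12 - 9 = -21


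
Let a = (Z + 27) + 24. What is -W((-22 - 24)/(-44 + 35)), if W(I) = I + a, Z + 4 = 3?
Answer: -496/9 ≈ -55.111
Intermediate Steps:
Z = -1 (Z = -4 + 3 = -1)
a = 50 (a = (-1 + 27) + 24 = 26 + 24 = 50)
W(I) = 50 + I (W(I) = I + 50 = 50 + I)
-W((-22 - 24)/(-44 + 35)) = -(50 + (-22 - 24)/(-44 + 35)) = -(50 - 46/(-9)) = -(50 - 46*(-⅑)) = -(50 + 46/9) = -1*496/9 = -496/9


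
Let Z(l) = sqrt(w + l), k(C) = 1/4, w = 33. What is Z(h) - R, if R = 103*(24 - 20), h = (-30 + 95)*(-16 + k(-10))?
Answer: -412 + I*sqrt(3963)/2 ≈ -412.0 + 31.476*I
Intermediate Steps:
k(C) = 1/4
h = -4095/4 (h = (-30 + 95)*(-16 + 1/4) = 65*(-63/4) = -4095/4 ≈ -1023.8)
R = 412 (R = 103*4 = 412)
Z(l) = sqrt(33 + l)
Z(h) - R = sqrt(33 - 4095/4) - 1*412 = sqrt(-3963/4) - 412 = I*sqrt(3963)/2 - 412 = -412 + I*sqrt(3963)/2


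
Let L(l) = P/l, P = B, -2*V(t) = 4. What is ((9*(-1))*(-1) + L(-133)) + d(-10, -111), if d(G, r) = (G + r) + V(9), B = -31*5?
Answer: -15007/133 ≈ -112.83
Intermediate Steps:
V(t) = -2 (V(t) = -½*4 = -2)
B = -155
P = -155
L(l) = -155/l
d(G, r) = -2 + G + r (d(G, r) = (G + r) - 2 = -2 + G + r)
((9*(-1))*(-1) + L(-133)) + d(-10, -111) = ((9*(-1))*(-1) - 155/(-133)) + (-2 - 10 - 111) = (-9*(-1) - 155*(-1/133)) - 123 = (9 + 155/133) - 123 = 1352/133 - 123 = -15007/133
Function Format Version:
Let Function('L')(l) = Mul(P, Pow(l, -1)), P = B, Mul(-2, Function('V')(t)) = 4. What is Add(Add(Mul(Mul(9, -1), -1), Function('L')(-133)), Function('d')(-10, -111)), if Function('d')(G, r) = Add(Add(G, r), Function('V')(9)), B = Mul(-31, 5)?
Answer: Rational(-15007, 133) ≈ -112.83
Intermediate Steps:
Function('V')(t) = -2 (Function('V')(t) = Mul(Rational(-1, 2), 4) = -2)
B = -155
P = -155
Function('L')(l) = Mul(-155, Pow(l, -1))
Function('d')(G, r) = Add(-2, G, r) (Function('d')(G, r) = Add(Add(G, r), -2) = Add(-2, G, r))
Add(Add(Mul(Mul(9, -1), -1), Function('L')(-133)), Function('d')(-10, -111)) = Add(Add(Mul(Mul(9, -1), -1), Mul(-155, Pow(-133, -1))), Add(-2, -10, -111)) = Add(Add(Mul(-9, -1), Mul(-155, Rational(-1, 133))), -123) = Add(Add(9, Rational(155, 133)), -123) = Add(Rational(1352, 133), -123) = Rational(-15007, 133)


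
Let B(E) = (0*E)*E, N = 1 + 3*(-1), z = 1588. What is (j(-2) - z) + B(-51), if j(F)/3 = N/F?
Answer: -1585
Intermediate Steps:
N = -2 (N = 1 - 3 = -2)
j(F) = -6/F (j(F) = 3*(-2/F) = -6/F)
B(E) = 0 (B(E) = 0*E = 0)
(j(-2) - z) + B(-51) = (-6/(-2) - 1*1588) + 0 = (-6*(-½) - 1588) + 0 = (3 - 1588) + 0 = -1585 + 0 = -1585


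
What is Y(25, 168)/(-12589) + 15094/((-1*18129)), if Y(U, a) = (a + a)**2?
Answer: -2236709950/228225981 ≈ -9.8004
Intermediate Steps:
Y(U, a) = 4*a**2 (Y(U, a) = (2*a)**2 = 4*a**2)
Y(25, 168)/(-12589) + 15094/((-1*18129)) = (4*168**2)/(-12589) + 15094/((-1*18129)) = (4*28224)*(-1/12589) + 15094/(-18129) = 112896*(-1/12589) + 15094*(-1/18129) = -112896/12589 - 15094/18129 = -2236709950/228225981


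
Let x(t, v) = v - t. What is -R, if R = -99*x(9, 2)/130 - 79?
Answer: 9577/130 ≈ 73.669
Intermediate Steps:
R = -9577/130 (R = -99*(2 - 1*9)/130 - 79 = -99*(2 - 9)/130 - 79 = -(-693)/130 - 79 = -99*(-7/130) - 79 = 693/130 - 79 = -9577/130 ≈ -73.669)
-R = -1*(-9577/130) = 9577/130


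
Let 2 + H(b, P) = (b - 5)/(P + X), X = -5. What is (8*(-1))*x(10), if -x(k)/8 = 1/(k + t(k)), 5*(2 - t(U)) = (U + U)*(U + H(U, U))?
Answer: -8/3 ≈ -2.6667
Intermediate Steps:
H(b, P) = -2 + (-5 + b)/(-5 + P) (H(b, P) = -2 + (b - 5)/(P - 5) = -2 + (-5 + b)/(-5 + P))
t(U) = 2 - 2*U*(U + (5 - U)/(-5 + U))/5 (t(U) = 2 - (U + U)*(U + (5 + U - 2*U)/(-5 + U))/5 = 2 - 2*U*(U + (5 - U)/(-5 + U))/5)
x(k) = -8/(2 - 2*k²/5 + 7*k/5) (x(k) = -8/(k + (2 - 2*k²/5 + 2*k/5)) = -8/(2 - 2*k²/5 + 7*k/5))
(8*(-1))*x(10) = (8*(-1))*(40/(-10 - 7*10 + 2*10²)) = -320/(-10 - 70 + 2*100) = -320/(-10 - 70 + 200) = -320/120 = -8*⅓ = -8/3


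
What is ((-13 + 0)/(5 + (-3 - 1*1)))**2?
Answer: 169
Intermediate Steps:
((-13 + 0)/(5 + (-3 - 1*1)))**2 = (-13/(5 + (-3 - 1)))**2 = (-13/(5 - 4))**2 = (-13/1)**2 = (-13*1)**2 = (-13)**2 = 169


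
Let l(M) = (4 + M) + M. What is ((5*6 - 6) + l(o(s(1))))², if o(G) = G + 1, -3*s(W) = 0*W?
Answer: 900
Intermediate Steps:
s(W) = 0 (s(W) = -0*W = -⅓*0 = 0)
o(G) = 1 + G
l(M) = 4 + 2*M
((5*6 - 6) + l(o(s(1))))² = ((5*6 - 6) + (4 + 2*(1 + 0)))² = ((30 - 6) + (4 + 2*1))² = (24 + (4 + 2))² = (24 + 6)² = 30² = 900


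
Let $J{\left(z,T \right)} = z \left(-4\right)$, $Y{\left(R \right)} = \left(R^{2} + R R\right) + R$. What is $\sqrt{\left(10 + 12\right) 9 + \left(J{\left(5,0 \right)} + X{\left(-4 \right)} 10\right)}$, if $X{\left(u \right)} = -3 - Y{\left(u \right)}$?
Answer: $2 i \sqrt{33} \approx 11.489 i$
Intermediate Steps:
$Y{\left(R \right)} = R + 2 R^{2}$ ($Y{\left(R \right)} = \left(R^{2} + R^{2}\right) + R = 2 R^{2} + R = R + 2 R^{2}$)
$J{\left(z,T \right)} = - 4 z$
$X{\left(u \right)} = -3 - u \left(1 + 2 u\right)$
$\sqrt{\left(10 + 12\right) 9 + \left(J{\left(5,0 \right)} + X{\left(-4 \right)} 10\right)} = \sqrt{\left(10 + 12\right) 9 + \left(\left(-4\right) 5 + \left(-3 - - 4 \left(1 + 2 \left(-4\right)\right)\right) 10\right)} = \sqrt{22 \cdot 9 + \left(-20 + \left(-3 - - 4 \left(1 - 8\right)\right) 10\right)} = \sqrt{198 + \left(-20 + \left(-3 - \left(-4\right) \left(-7\right)\right) 10\right)} = \sqrt{198 + \left(-20 + \left(-3 - 28\right) 10\right)} = \sqrt{198 - 330} = \sqrt{-132} = 2 i \sqrt{33}$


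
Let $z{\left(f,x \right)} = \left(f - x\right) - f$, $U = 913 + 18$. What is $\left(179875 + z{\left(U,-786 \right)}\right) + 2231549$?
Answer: $2412210$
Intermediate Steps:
$U = 931$
$z{\left(f,x \right)} = - x$
$\left(179875 + z{\left(U,-786 \right)}\right) + 2231549 = \left(179875 - -786\right) + 2231549 = \left(179875 + 786\right) + 2231549 = 180661 + 2231549 = 2412210$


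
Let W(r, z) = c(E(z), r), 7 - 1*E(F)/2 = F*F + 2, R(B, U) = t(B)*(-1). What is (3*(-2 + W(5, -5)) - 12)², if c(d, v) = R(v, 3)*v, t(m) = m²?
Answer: 154449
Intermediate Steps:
R(B, U) = -B² (R(B, U) = B²*(-1) = -B²)
E(F) = 10 - 2*F² (E(F) = 14 - 2*(F*F + 2) = 14 - 2*(F² + 2) = 14 - 2*(2 + F²) = 14 + (-4 - 2*F²) = 10 - 2*F²)
c(d, v) = -v³ (c(d, v) = (-v²)*v = -v³)
W(r, z) = -r³
(3*(-2 + W(5, -5)) - 12)² = (3*(-2 - 1*5³) - 12)² = (3*(-2 - 1*125) - 12)² = (3*(-2 - 125) - 12)² = (3*(-127) - 12)² = (-381 - 12)² = (-393)² = 154449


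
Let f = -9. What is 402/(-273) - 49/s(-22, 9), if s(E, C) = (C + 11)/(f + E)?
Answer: 135549/1820 ≈ 74.477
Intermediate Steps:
s(E, C) = (11 + C)/(-9 + E) (s(E, C) = (C + 11)/(-9 + E) = (11 + C)/(-9 + E))
402/(-273) - 49/s(-22, 9) = 402/(-273) - 49*(-9 - 22)/(11 + 9) = 402*(-1/273) - 49/(20/(-31)) = -134/91 - 49/((-1/31*20)) = -134/91 - 49/(-20/31) = -134/91 - 49*(-31/20) = -134/91 + 1519/20 = 135549/1820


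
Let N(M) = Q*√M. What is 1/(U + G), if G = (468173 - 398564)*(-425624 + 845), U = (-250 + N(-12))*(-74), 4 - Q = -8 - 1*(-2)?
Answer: I/(-29568422911*I + 1480*√3) ≈ -3.382e-11 + 2.932e-18*I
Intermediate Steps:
Q = 10 (Q = 4 - (-8 - 1*(-2)) = 4 - (-8 + 2) = 4 - 1*(-6) = 4 + 6 = 10)
N(M) = 10*√M
U = 18500 - 1480*I*√3 (U = (-250 + 10*√(-12))*(-74) = (-250 + 10*(2*I*√3))*(-74) = (-250 + 20*I*√3)*(-74) = 18500 - 1480*I*√3 ≈ 18500.0 - 2563.4*I)
G = -29568441411 (G = 69609*(-424779) = -29568441411)
1/(U + G) = 1/((18500 - 1480*I*√3) - 29568441411) = 1/(-29568422911 - 1480*I*√3)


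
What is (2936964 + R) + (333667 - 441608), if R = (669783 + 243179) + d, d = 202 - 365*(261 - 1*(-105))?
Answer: 3608597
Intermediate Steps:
d = -133388 (d = 202 - 365*(261 + 105) = 202 - 365*366 = 202 - 133590 = -133388)
R = 779574 (R = (669783 + 243179) - 133388 = 912962 - 133388 = 779574)
(2936964 + R) + (333667 - 441608) = (2936964 + 779574) + (333667 - 441608) = 3716538 - 107941 = 3608597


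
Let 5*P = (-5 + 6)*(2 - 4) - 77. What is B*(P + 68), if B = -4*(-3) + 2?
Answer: 3654/5 ≈ 730.80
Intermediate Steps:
P = -79/5 (P = ((-5 + 6)*(2 - 4) - 77)/5 = (1*(-2) - 77)/5 = (-2 - 77)/5 = (⅕)*(-79) = -79/5 ≈ -15.800)
B = 14 (B = 12 + 2 = 14)
B*(P + 68) = 14*(-79/5 + 68) = 14*(261/5) = 3654/5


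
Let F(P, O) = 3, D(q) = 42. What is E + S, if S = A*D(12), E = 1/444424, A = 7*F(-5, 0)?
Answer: 391981969/444424 ≈ 882.00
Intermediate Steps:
A = 21 (A = 7*3 = 21)
E = 1/444424 ≈ 2.2501e-6
S = 882 (S = 21*42 = 882)
E + S = 1/444424 + 882 = 391981969/444424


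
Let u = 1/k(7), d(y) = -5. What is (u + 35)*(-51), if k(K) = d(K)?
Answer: -8874/5 ≈ -1774.8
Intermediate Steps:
k(K) = -5
u = -⅕ (u = 1/(-5) = -⅕ ≈ -0.20000)
(u + 35)*(-51) = (-⅕ + 35)*(-51) = (174/5)*(-51) = -8874/5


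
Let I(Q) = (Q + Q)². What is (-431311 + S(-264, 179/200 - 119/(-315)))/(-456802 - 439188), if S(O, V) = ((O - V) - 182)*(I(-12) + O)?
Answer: 21407254/33599625 ≈ 0.63713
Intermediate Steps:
I(Q) = 4*Q² (I(Q) = (2*Q)² = 4*Q²)
S(O, V) = (576 + O)*(-182 + O - V) (S(O, V) = ((O - V) - 182)*(4*(-12)² + O) = (-182 + O - V)*(4*144 + O) = (-182 + O - V)*(576 + O) = (576 + O)*(-182 + O - V))
(-431311 + S(-264, 179/200 - 119/(-315)))/(-456802 - 439188) = (-431311 + (-104832 + (-264)² - 576*(179/200 - 119/(-315)) + 394*(-264) - 1*(-264)*(179/200 - 119/(-315))))/(-456802 - 439188) = (-431311 + (-104832 + 69696 - 576*(179*(1/200) - 119*(-1/315)) - 104016 - 1*(-264)*(179*(1/200) - 119*(-1/315))))/(-895990) = (-431311 + (-104832 + 69696 - 576*(179/200 + 17/45) - 104016 - 1*(-264)*(179/200 + 17/45)))*(-1/895990) = (-431311 + (-104832 + 69696 - 576*2291/1800 - 104016 - 1*(-264)*2291/1800))*(-1/895990) = (-431311 + (-104832 + 69696 - 18328/25 - 104016 + 25201/75))*(-1/895990) = (-431311 - 10466183/75)*(-1/895990) = -42814508/75*(-1/895990) = 21407254/33599625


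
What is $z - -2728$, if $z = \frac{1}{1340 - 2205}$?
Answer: $\frac{2359719}{865} \approx 2728.0$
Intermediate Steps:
$z = - \frac{1}{865}$ ($z = \frac{1}{-865} = - \frac{1}{865} \approx -0.0011561$)
$z - -2728 = - \frac{1}{865} - -2728 = - \frac{1}{865} + 2728 = \frac{2359719}{865}$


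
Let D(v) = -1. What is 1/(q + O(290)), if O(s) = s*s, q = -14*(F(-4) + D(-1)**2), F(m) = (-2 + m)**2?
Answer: 1/83582 ≈ 1.1964e-5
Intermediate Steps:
q = -518 (q = -14*((-2 - 4)**2 + (-1)**2) = -14*((-6)**2 + 1) = -14*(36 + 1) = -14*37 = -518)
O(s) = s**2
1/(q + O(290)) = 1/(-518 + 290**2) = 1/(-518 + 84100) = 1/83582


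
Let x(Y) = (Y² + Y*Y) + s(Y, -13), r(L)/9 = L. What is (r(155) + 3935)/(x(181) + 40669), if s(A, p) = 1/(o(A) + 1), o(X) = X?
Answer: 970060/19326763 ≈ 0.050193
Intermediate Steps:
r(L) = 9*L
s(A, p) = 1/(1 + A) (s(A, p) = 1/(A + 1) = 1/(1 + A))
x(Y) = 1/(1 + Y) + 2*Y² (x(Y) = (Y² + Y*Y) + 1/(1 + Y) = (Y² + Y²) + 1/(1 + Y) = 2*Y² + 1/(1 + Y) = 1/(1 + Y) + 2*Y²)
(r(155) + 3935)/(x(181) + 40669) = (9*155 + 3935)/((1 + 2*181²*(1 + 181))/(1 + 181) + 40669) = (1395 + 3935)/((1 + 2*32761*182)/182 + 40669) = 5330/((1 + 11925004)/182 + 40669) = 5330/((1/182)*11925005 + 40669) = 5330/(11925005/182 + 40669) = 5330/(19326763/182) = 5330*(182/19326763) = 970060/19326763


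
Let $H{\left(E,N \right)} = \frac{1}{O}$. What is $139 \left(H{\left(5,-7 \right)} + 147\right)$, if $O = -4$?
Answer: $\frac{81593}{4} \approx 20398.0$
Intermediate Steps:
$H{\left(E,N \right)} = - \frac{1}{4}$ ($H{\left(E,N \right)} = \frac{1}{-4} = - \frac{1}{4}$)
$139 \left(H{\left(5,-7 \right)} + 147\right) = 139 \left(- \frac{1}{4} + 147\right) = 139 \cdot \frac{587}{4} = \frac{81593}{4}$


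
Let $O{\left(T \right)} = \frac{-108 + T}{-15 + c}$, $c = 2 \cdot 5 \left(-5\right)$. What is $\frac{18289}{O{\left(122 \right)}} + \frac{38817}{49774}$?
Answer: $- \frac{14792510288}{174209} \approx -84912.0$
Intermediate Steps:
$c = -50$ ($c = 10 \left(-5\right) = -50$)
$O{\left(T \right)} = \frac{108}{65} - \frac{T}{65}$ ($O{\left(T \right)} = \frac{-108 + T}{-15 - 50} = \frac{-108 + T}{-65} = \left(-108 + T\right) \left(- \frac{1}{65}\right) = \frac{108}{65} - \frac{T}{65}$)
$\frac{18289}{O{\left(122 \right)}} + \frac{38817}{49774} = \frac{18289}{\frac{108}{65} - \frac{122}{65}} + \frac{38817}{49774} = \frac{18289}{\frac{108}{65} - \frac{122}{65}} + 38817 \cdot \frac{1}{49774} = \frac{18289}{- \frac{14}{65}} + \frac{38817}{49774} = 18289 \left(- \frac{65}{14}\right) + \frac{38817}{49774} = - \frac{1188785}{14} + \frac{38817}{49774} = - \frac{14792510288}{174209}$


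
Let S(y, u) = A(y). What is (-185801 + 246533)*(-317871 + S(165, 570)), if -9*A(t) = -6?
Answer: -19304901084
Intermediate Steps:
A(t) = 2/3 (A(t) = -1/9*(-6) = 2/3)
S(y, u) = 2/3
(-185801 + 246533)*(-317871 + S(165, 570)) = (-185801 + 246533)*(-317871 + 2/3) = 60732*(-953611/3) = -19304901084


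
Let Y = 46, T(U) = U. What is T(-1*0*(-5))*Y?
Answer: 0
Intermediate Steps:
T(-1*0*(-5))*Y = (-1*0*(-5))*46 = (0*(-5))*46 = 0*46 = 0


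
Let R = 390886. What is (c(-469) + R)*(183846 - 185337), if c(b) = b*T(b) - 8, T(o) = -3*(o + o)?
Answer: 1384972008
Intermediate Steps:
T(o) = -6*o
c(b) = -8 - 6*b**2 (c(b) = b*(-6*b) - 8 = -6*b**2 - 8 = -8 - 6*b**2)
(c(-469) + R)*(183846 - 185337) = ((-8 - 6*(-469)**2) + 390886)*(183846 - 185337) = ((-8 - 6*219961) + 390886)*(-1491) = ((-8 - 1319766) + 390886)*(-1491) = (-1319774 + 390886)*(-1491) = -928888*(-1491) = 1384972008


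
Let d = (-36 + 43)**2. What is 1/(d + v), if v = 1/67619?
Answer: 67619/3313332 ≈ 0.020408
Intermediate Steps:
v = 1/67619 ≈ 1.4789e-5
d = 49 (d = 7**2 = 49)
1/(d + v) = 1/(49 + 1/67619) = 1/(3313332/67619) = 67619/3313332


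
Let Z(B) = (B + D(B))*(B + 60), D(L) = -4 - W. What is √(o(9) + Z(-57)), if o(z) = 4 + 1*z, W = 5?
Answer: I*√185 ≈ 13.601*I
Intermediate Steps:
o(z) = 4 + z
D(L) = -9 (D(L) = -4 - 1*5 = -4 - 5 = -9)
Z(B) = (-9 + B)*(60 + B) (Z(B) = (B - 9)*(B + 60) = (-9 + B)*(60 + B))
√(o(9) + Z(-57)) = √((4 + 9) + (-540 + (-57)² + 51*(-57))) = √(13 + (-540 + 3249 - 2907)) = √(13 - 198) = √(-185) = I*√185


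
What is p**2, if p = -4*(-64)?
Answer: 65536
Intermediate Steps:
p = 256
p**2 = 256**2 = 65536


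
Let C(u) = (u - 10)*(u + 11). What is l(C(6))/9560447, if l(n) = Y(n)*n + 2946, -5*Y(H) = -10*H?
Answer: 938/735419 ≈ 0.0012755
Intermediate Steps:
Y(H) = 2*H (Y(H) = -(-2)*H = 2*H)
C(u) = (-10 + u)*(11 + u)
l(n) = 2946 + 2*n² (l(n) = (2*n)*n + 2946 = 2*n² + 2946 = 2946 + 2*n²)
l(C(6))/9560447 = (2946 + 2*(-110 + 6 + 6²)²)/9560447 = (2946 + 2*(-110 + 6 + 36)²)*(1/9560447) = (2946 + 2*(-68)²)*(1/9560447) = (2946 + 2*4624)*(1/9560447) = (2946 + 9248)*(1/9560447) = 12194*(1/9560447) = 938/735419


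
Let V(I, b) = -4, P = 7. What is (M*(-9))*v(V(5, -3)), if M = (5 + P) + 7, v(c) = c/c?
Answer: -171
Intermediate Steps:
v(c) = 1
M = 19 (M = (5 + 7) + 7 = 12 + 7 = 19)
(M*(-9))*v(V(5, -3)) = (19*(-9))*1 = -171*1 = -171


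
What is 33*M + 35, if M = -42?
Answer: -1351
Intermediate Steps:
33*M + 35 = 33*(-42) + 35 = -1386 + 35 = -1351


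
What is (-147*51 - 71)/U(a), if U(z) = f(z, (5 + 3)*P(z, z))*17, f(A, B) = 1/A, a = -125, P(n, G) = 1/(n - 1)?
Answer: 946000/17 ≈ 55647.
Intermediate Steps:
P(n, G) = 1/(-1 + n)
U(z) = 17/z
(-147*51 - 71)/U(a) = (-147*51 - 71)/((17/(-125))) = (-7497 - 71)/((17*(-1/125))) = -7568/(-17/125) = -7568*(-125/17) = 946000/17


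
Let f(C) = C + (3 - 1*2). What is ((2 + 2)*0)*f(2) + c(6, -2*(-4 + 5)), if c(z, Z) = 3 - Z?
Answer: 5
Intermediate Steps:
f(C) = 1 + C (f(C) = C + (3 - 2) = C + 1 = 1 + C)
((2 + 2)*0)*f(2) + c(6, -2*(-4 + 5)) = ((2 + 2)*0)*(1 + 2) + (3 - (-2)*(-4 + 5)) = (4*0)*3 + (3 - (-2)) = 0*3 + (3 - 1*(-2)) = 0 + (3 + 2) = 0 + 5 = 5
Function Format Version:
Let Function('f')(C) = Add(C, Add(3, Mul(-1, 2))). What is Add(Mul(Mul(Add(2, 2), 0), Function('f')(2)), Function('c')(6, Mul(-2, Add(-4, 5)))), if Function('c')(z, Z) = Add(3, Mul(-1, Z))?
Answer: 5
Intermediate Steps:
Function('f')(C) = Add(1, C) (Function('f')(C) = Add(C, Add(3, -2)) = Add(C, 1) = Add(1, C))
Add(Mul(Mul(Add(2, 2), 0), Function('f')(2)), Function('c')(6, Mul(-2, Add(-4, 5)))) = Add(Mul(Mul(Add(2, 2), 0), Add(1, 2)), Add(3, Mul(-1, Mul(-2, Add(-4, 5))))) = Add(Mul(Mul(4, 0), 3), Add(3, Mul(-1, Mul(-2, 1)))) = Add(Mul(0, 3), Add(3, Mul(-1, -2))) = Add(0, Add(3, 2)) = Add(0, 5) = 5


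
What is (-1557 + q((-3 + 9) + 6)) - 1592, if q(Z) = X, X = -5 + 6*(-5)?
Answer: -3184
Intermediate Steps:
X = -35 (X = -5 - 30 = -35)
q(Z) = -35
(-1557 + q((-3 + 9) + 6)) - 1592 = (-1557 - 35) - 1592 = -1592 - 1592 = -3184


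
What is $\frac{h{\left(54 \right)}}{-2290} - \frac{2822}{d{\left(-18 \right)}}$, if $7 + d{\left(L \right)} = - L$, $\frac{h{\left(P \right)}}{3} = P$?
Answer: $- \frac{3232081}{12595} \approx -256.62$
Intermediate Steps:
$h{\left(P \right)} = 3 P$
$d{\left(L \right)} = -7 - L$
$\frac{h{\left(54 \right)}}{-2290} - \frac{2822}{d{\left(-18 \right)}} = \frac{3 \cdot 54}{-2290} - \frac{2822}{-7 - -18} = 162 \left(- \frac{1}{2290}\right) - \frac{2822}{-7 + 18} = - \frac{81}{1145} - \frac{2822}{11} = - \frac{3232081}{12595}$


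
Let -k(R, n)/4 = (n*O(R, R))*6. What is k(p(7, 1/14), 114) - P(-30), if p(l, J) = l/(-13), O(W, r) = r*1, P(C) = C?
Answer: 19542/13 ≈ 1503.2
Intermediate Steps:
O(W, r) = r
p(l, J) = -l/13 (p(l, J) = l*(-1/13) = -l/13)
k(R, n) = -24*R*n (k(R, n) = -4*n*R*6 = -4*R*n*6 = -24*R*n)
k(p(7, 1/14), 114) - P(-30) = -24*(-1/13*7)*114 - 1*(-30) = -24*(-7/13)*114 + 30 = 19152/13 + 30 = 19542/13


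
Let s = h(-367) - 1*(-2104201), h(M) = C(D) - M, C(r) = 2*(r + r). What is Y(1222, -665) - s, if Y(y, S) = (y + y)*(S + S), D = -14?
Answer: -5355032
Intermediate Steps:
C(r) = 4*r (C(r) = 2*(2*r) = 4*r)
h(M) = -56 - M (h(M) = 4*(-14) - M = -56 - M)
s = 2104512 (s = (-56 - 1*(-367)) - 1*(-2104201) = (-56 + 367) + 2104201 = 311 + 2104201 = 2104512)
Y(y, S) = 4*S*y (Y(y, S) = (2*y)*(2*S) = 4*S*y)
Y(1222, -665) - s = 4*(-665)*1222 - 1*2104512 = -3250520 - 2104512 = -5355032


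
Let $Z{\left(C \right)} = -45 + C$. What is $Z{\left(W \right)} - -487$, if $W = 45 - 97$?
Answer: $390$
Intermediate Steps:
$W = -52$ ($W = 45 - 97 = -52$)
$Z{\left(W \right)} - -487 = \left(-45 - 52\right) - -487 = -97 + \left(546 - 59\right) = -97 + 487 = 390$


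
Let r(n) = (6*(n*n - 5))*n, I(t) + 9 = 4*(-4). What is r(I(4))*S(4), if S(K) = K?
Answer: -372000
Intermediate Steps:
I(t) = -25 (I(t) = -9 + 4*(-4) = -9 - 16 = -25)
r(n) = n*(-30 + 6*n**2) (r(n) = (6*(n**2 - 5))*n = (6*(-5 + n**2))*n = (-30 + 6*n**2)*n = n*(-30 + 6*n**2))
r(I(4))*S(4) = (6*(-25)*(-5 + (-25)**2))*4 = (6*(-25)*(-5 + 625))*4 = (6*(-25)*620)*4 = -93000*4 = -372000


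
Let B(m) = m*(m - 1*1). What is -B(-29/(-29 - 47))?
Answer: 1363/5776 ≈ 0.23598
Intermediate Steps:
B(m) = m*(-1 + m) (B(m) = m*(m - 1) = m*(-1 + m))
-B(-29/(-29 - 47)) = -(-29/(-29 - 47))*(-1 - 29/(-29 - 47)) = -(-29/(-76))*(-1 - 29/(-76)) = -(-29*(-1/76))*(-1 - 29*(-1/76)) = -29*(-1 + 29/76)/76 = -29*(-47)/(76*76) = -1*(-1363/5776) = 1363/5776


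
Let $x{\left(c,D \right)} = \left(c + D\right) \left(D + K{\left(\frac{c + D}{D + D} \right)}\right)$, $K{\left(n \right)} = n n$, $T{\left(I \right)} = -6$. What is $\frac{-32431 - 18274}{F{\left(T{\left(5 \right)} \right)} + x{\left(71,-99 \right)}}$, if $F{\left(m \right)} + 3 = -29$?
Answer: $- \frac{496959705}{26849252} \approx -18.509$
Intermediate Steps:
$F{\left(m \right)} = -32$ ($F{\left(m \right)} = -3 - 29 = -32$)
$K{\left(n \right)} = n^{2}$
$x{\left(c,D \right)} = \left(D + c\right) \left(D + \frac{\left(D + c\right)^{2}}{4 D^{2}}\right)$ ($x{\left(c,D \right)} = \left(c + D\right) \left(D + \left(\frac{c + D}{D + D}\right)^{2}\right) = \left(D + c\right) \left(D + \left(\frac{D + c}{2 D}\right)^{2}\right) = \left(D + c\right) \left(D + \frac{\left(D + c\right)^{2}}{4 D^{2}}\right)$)
$\frac{-32431 - 18274}{F{\left(T{\left(5 \right)} \right)} + x{\left(71,-99 \right)}} = \frac{-32431 - 18274}{-32 + \frac{\left(-99 + 71\right) \left(4 \left(-99\right)^{3} - 99 \left(-99 + 71\right) + 71 \left(-99 + 71\right)\right)}{4 \cdot 9801}} = - \frac{50705}{-32 + \frac{1}{4} \cdot \frac{1}{9801} \left(-28\right) \left(4 \left(-970299\right) - -2772 + 71 \left(-28\right)\right)} = - \frac{50705}{-32 + \frac{1}{4} \cdot \frac{1}{9801} \left(-28\right) \left(-3881196 + 2772 - 1988\right)} = - \frac{50705}{-32 + \frac{1}{4} \cdot \frac{1}{9801} \left(-28\right) \left(-3880412\right)} = - \frac{50705}{-32 + \frac{27162884}{9801}} = - \frac{50705}{\frac{26849252}{9801}} = \left(-50705\right) \frac{9801}{26849252} = - \frac{496959705}{26849252}$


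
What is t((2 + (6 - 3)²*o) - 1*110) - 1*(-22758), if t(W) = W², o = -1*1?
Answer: 36447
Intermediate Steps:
o = -1
t((2 + (6 - 3)²*o) - 1*110) - 1*(-22758) = ((2 + (6 - 3)²*(-1)) - 1*110)² - 1*(-22758) = ((2 + 3²*(-1)) - 110)² + 22758 = ((2 + 9*(-1)) - 110)² + 22758 = ((2 - 9) - 110)² + 22758 = (-7 - 110)² + 22758 = (-117)² + 22758 = 13689 + 22758 = 36447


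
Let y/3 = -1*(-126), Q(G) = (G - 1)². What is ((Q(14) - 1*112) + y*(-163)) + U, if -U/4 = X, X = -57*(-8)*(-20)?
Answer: -25077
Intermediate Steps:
Q(G) = (-1 + G)²
y = 378 (y = 3*(-1*(-126)) = 3*126 = 378)
X = -9120 (X = 456*(-20) = -9120)
U = 36480 (U = -4*(-9120) = 36480)
((Q(14) - 1*112) + y*(-163)) + U = (((-1 + 14)² - 1*112) + 378*(-163)) + 36480 = ((13² - 112) - 61614) + 36480 = ((169 - 112) - 61614) + 36480 = (57 - 61614) + 36480 = -61557 + 36480 = -25077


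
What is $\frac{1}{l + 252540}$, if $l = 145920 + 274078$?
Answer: $\frac{1}{672538} \approx 1.4869 \cdot 10^{-6}$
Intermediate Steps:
$l = 419998$
$\frac{1}{l + 252540} = \frac{1}{419998 + 252540} = \frac{1}{672538}$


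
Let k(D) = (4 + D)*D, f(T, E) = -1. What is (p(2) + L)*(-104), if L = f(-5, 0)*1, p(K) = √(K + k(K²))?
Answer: 104 - 104*√34 ≈ -502.42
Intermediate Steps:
k(D) = D*(4 + D)
p(K) = √(K + K²*(4 + K²))
L = -1 (L = -1*1 = -1)
(p(2) + L)*(-104) = (√(2*(1 + 2*(4 + 2²))) - 1)*(-104) = (√(2*(1 + 2*(4 + 4))) - 1)*(-104) = (√(2*(1 + 2*8)) - 1)*(-104) = (√(2*(1 + 16)) - 1)*(-104) = (√(2*17) - 1)*(-104) = (√34 - 1)*(-104) = (-1 + √34)*(-104) = 104 - 104*√34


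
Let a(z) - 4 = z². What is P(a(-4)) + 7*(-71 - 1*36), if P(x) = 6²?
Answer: -713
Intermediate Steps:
a(z) = 4 + z²
P(x) = 36
P(a(-4)) + 7*(-71 - 1*36) = 36 + 7*(-71 - 1*36) = 36 + 7*(-71 - 36) = 36 + 7*(-107) = 36 - 749 = -713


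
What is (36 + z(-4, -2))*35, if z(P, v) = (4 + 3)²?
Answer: 2975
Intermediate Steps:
z(P, v) = 49 (z(P, v) = 7² = 49)
(36 + z(-4, -2))*35 = (36 + 49)*35 = 85*35 = 2975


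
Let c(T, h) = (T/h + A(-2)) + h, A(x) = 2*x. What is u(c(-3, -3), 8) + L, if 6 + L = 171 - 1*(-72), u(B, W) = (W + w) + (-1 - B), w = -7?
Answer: 243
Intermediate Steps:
c(T, h) = -4 + h + T/h (c(T, h) = (T/h + 2*(-2)) + h = (T/h - 4) + h = (-4 + T/h) + h = -4 + h + T/h)
u(B, W) = -8 + W - B (u(B, W) = (W - 7) + (-1 - B) = (-7 + W) + (-1 - B) = -8 + W - B)
L = 237 (L = -6 + (171 - 1*(-72)) = -6 + (171 + 72) = -6 + 243 = 237)
u(c(-3, -3), 8) + L = (-8 + 8 - (-4 - 3 - 3/(-3))) + 237 = (-8 + 8 - (-4 - 3 - 3*(-⅓))) + 237 = (-8 + 8 - (-4 - 3 + 1)) + 237 = (-8 + 8 - 1*(-6)) + 237 = (-8 + 8 + 6) + 237 = 6 + 237 = 243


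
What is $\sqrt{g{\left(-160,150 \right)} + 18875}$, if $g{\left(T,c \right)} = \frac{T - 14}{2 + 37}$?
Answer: $\frac{\sqrt{3189121}}{13} \approx 137.37$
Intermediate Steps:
$g{\left(T,c \right)} = - \frac{14}{39} + \frac{T}{39}$ ($g{\left(T,c \right)} = \frac{-14 + T}{39} = \left(-14 + T\right) \frac{1}{39} = - \frac{14}{39} + \frac{T}{39}$)
$\sqrt{g{\left(-160,150 \right)} + 18875} = \sqrt{\left(- \frac{14}{39} + \frac{1}{39} \left(-160\right)\right) + 18875} = \sqrt{\left(- \frac{14}{39} - \frac{160}{39}\right) + 18875} = \sqrt{- \frac{58}{13} + 18875} = \sqrt{\frac{245317}{13}} = \frac{\sqrt{3189121}}{13}$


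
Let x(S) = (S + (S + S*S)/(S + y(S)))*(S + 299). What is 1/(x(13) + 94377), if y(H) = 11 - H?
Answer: 11/1139547 ≈ 9.6530e-6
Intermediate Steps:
x(S) = (299 + S)*(S**2/11 + 12*S/11) (x(S) = (S + (S + S*S)/(S + (11 - S)))*(S + 299) = (S + (S + S**2)/11)*(299 + S) = (S + (S + S**2)*(1/11))*(299 + S) = (S + (S/11 + S**2/11))*(299 + S) = (S**2/11 + 12*S/11)*(299 + S) = (299 + S)*(S**2/11 + 12*S/11))
1/(x(13) + 94377) = 1/((1/11)*13*(3588 + 13**2 + 311*13) + 94377) = 1/((1/11)*13*(3588 + 169 + 4043) + 94377) = 1/((1/11)*13*7800 + 94377) = 1/(101400/11 + 94377) = 1/(1139547/11) = 11/1139547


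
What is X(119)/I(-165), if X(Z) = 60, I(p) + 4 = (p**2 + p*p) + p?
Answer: 60/54281 ≈ 0.0011054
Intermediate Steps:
I(p) = -4 + p + 2*p**2 (I(p) = -4 + ((p**2 + p*p) + p) = -4 + ((p**2 + p**2) + p) = -4 + (2*p**2 + p) = -4 + (p + 2*p**2) = -4 + p + 2*p**2)
X(119)/I(-165) = 60/(-4 - 165 + 2*(-165)**2) = 60/(-4 - 165 + 2*27225) = 60/(-4 - 165 + 54450) = 60/54281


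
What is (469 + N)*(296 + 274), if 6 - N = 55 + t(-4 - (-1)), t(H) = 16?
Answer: 230280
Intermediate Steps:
N = -65 (N = 6 - (55 + 16) = 6 - 1*71 = 6 - 71 = -65)
(469 + N)*(296 + 274) = (469 - 65)*(296 + 274) = 404*570 = 230280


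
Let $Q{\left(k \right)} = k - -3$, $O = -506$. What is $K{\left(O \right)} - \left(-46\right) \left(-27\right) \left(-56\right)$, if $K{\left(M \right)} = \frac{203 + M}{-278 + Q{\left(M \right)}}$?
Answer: $\frac{54320415}{781} \approx 69552.0$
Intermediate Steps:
$Q{\left(k \right)} = 3 + k$ ($Q{\left(k \right)} = k + 3 = 3 + k$)
$K{\left(M \right)} = \frac{203 + M}{-275 + M}$ ($K{\left(M \right)} = \frac{203 + M}{-278 + \left(3 + M\right)} = \frac{203 + M}{-275 + M}$)
$K{\left(O \right)} - \left(-46\right) \left(-27\right) \left(-56\right) = \frac{203 - 506}{-275 - 506} - \left(-46\right) \left(-27\right) \left(-56\right) = \frac{1}{-781} \left(-303\right) - 1242 \left(-56\right) = \left(- \frac{1}{781}\right) \left(-303\right) - -69552 = \frac{303}{781} + 69552 = \frac{54320415}{781}$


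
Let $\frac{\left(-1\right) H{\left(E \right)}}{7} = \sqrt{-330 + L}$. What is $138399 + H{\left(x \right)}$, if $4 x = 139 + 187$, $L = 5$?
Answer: $138399 - 35 i \sqrt{13} \approx 1.384 \cdot 10^{5} - 126.19 i$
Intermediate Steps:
$x = \frac{163}{2}$ ($x = \frac{139 + 187}{4} = \frac{1}{4} \cdot 326 = \frac{163}{2} \approx 81.5$)
$H{\left(E \right)} = - 35 i \sqrt{13}$ ($H{\left(E \right)} = - 7 \sqrt{-330 + 5} = - 7 \sqrt{-325} = - 7 \cdot 5 i \sqrt{13} = - 35 i \sqrt{13}$)
$138399 + H{\left(x \right)} = 138399 - 35 i \sqrt{13}$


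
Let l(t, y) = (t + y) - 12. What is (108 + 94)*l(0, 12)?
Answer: 0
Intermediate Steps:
l(t, y) = -12 + t + y
(108 + 94)*l(0, 12) = (108 + 94)*(-12 + 0 + 12) = 202*0 = 0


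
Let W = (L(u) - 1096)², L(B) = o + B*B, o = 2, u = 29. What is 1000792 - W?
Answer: 936783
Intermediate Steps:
L(B) = 2 + B² (L(B) = 2 + B*B = 2 + B²)
W = 64009 (W = ((2 + 29²) - 1096)² = ((2 + 841) - 1096)² = (843 - 1096)² = (-253)² = 64009)
1000792 - W = 1000792 - 1*64009 = 1000792 - 64009 = 936783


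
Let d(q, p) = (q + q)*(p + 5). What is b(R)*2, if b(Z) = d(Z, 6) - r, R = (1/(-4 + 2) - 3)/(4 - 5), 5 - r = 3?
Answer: 150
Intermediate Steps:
r = 2 (r = 5 - 1*3 = 5 - 3 = 2)
d(q, p) = 2*q*(5 + p) (d(q, p) = (2*q)*(5 + p) = 2*q*(5 + p))
R = 7/2 (R = (1/(-2) - 3)/(-1) = (-1/2 - 3)*(-1) = -7/2*(-1) = 7/2 ≈ 3.5000)
b(Z) = -2 + 22*Z (b(Z) = 2*Z*(5 + 6) - 1*2 = 2*Z*11 - 2 = 22*Z - 2 = -2 + 22*Z)
b(R)*2 = (-2 + 22*(7/2))*2 = (-2 + 77)*2 = 75*2 = 150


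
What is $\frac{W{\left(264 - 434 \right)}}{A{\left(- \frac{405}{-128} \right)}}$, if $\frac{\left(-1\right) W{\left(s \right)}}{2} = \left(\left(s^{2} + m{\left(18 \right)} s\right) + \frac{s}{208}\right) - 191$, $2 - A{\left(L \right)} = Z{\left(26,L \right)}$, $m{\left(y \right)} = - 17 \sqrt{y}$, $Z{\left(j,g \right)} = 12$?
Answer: $\frac{2985651}{520} + 1734 \sqrt{2} \approx 8193.9$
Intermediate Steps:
$A{\left(L \right)} = -10$ ($A{\left(L \right)} = 2 - 12 = -10$)
$W{\left(s \right)} = 382 - 2 s^{2} - \frac{s}{104} + 102 s \sqrt{2}$ ($W{\left(s \right)} = - 2 \left(\left(\left(s^{2} + - 17 \sqrt{18} s\right) + \frac{s}{208}\right) - 191\right) = - 2 \left(\left(\left(s^{2} + - 17 \cdot 3 \sqrt{2} s\right) + s \frac{1}{208}\right) - 191\right) = - 2 \left(\left(\left(s^{2} + - 51 \sqrt{2} s\right) + \frac{s}{208}\right) - 191\right) = - 2 \left(\left(\left(s^{2} - 51 s \sqrt{2}\right) + \frac{s}{208}\right) - 191\right) = - 2 \left(\left(s^{2} + \frac{s}{208} - 51 s \sqrt{2}\right) - 191\right) = - 2 \left(-191 + s^{2} + \frac{s}{208} - 51 s \sqrt{2}\right) = 382 - 2 s^{2} - \frac{s}{104} + 102 s \sqrt{2}$)
$\frac{W{\left(264 - 434 \right)}}{A{\left(- \frac{405}{-128} \right)}} = \frac{382 - 2 \left(264 - 434\right)^{2} - \frac{264 - 434}{104} + 102 \left(264 - 434\right) \sqrt{2}}{-10} = \left(382 - 2 \left(-170\right)^{2} - - \frac{85}{52} + 102 \left(-170\right) \sqrt{2}\right) \left(- \frac{1}{10}\right) = \left(382 - 57800 + \frac{85}{52} - 17340 \sqrt{2}\right) \left(- \frac{1}{10}\right) = \left(- \frac{2985651}{52} - 17340 \sqrt{2}\right) \left(- \frac{1}{10}\right) = \frac{2985651}{520} + 1734 \sqrt{2}$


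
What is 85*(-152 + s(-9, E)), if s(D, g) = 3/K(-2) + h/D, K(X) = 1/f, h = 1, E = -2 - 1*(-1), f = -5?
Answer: -127840/9 ≈ -14204.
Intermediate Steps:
E = -1 (E = -2 + 1 = -1)
K(X) = -⅕ (K(X) = 1/(-5) = -⅕)
s(D, g) = -15 + 1/D (s(D, g) = 3/(-⅕) + 1/D = 3*(-5) + 1/D = -15 + 1/D)
85*(-152 + s(-9, E)) = 85*(-152 + (-15 + 1/(-9))) = 85*(-152 + (-15 - ⅑)) = 85*(-152 - 136/9) = 85*(-1504/9) = -127840/9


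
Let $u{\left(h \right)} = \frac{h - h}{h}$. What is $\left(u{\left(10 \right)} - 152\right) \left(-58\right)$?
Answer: $8816$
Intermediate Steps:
$u{\left(h \right)} = 0$ ($u{\left(h \right)} = \frac{0}{h} = 0$)
$\left(u{\left(10 \right)} - 152\right) \left(-58\right) = \left(0 - 152\right) \left(-58\right) = \left(-152\right) \left(-58\right) = 8816$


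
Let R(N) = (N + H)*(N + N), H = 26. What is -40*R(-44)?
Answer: -63360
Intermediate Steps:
R(N) = 2*N*(26 + N) (R(N) = (N + 26)*(N + N) = (26 + N)*(2*N) = 2*N*(26 + N))
-40*R(-44) = -80*(-44)*(26 - 44) = -80*(-44)*(-18) = -40*1584 = -63360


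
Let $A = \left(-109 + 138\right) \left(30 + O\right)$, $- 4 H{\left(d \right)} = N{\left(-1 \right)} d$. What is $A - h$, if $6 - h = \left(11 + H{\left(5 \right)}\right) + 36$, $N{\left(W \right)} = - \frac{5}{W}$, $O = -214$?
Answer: $- \frac{21205}{4} \approx -5301.3$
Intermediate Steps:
$H{\left(d \right)} = - \frac{5 d}{4}$ ($H{\left(d \right)} = - \frac{- \frac{5}{-1} d}{4} = - \frac{\left(-5\right) \left(-1\right) d}{4} = - \frac{5 d}{4}$)
$h = - \frac{139}{4}$ ($h = 6 - \left(\left(11 - \frac{25}{4}\right) + 36\right) = 6 - \left(\frac{19}{4} + 36\right) = 6 - \frac{163}{4} = - \frac{139}{4} \approx -34.75$)
$A = -5336$ ($A = \left(-109 + 138\right) \left(30 - 214\right) = 29 \left(-184\right) = -5336$)
$A - h = -5336 - - \frac{139}{4} = -5336 + \frac{139}{4} = - \frac{21205}{4}$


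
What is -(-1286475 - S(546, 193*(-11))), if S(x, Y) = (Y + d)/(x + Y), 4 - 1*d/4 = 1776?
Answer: 2028780286/1577 ≈ 1.2865e+6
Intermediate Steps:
d = -7088 (d = 16 - 4*1776 = 16 - 7104 = -7088)
S(x, Y) = (-7088 + Y)/(Y + x) (S(x, Y) = (Y - 7088)/(x + Y) = (-7088 + Y)/(Y + x))
-(-1286475 - S(546, 193*(-11))) = -(-1286475 - (-7088 + 193*(-11))/(193*(-11) + 546)) = -(-1286475 - (-7088 - 2123)/(-2123 + 546)) = -(-1286475 - (-9211)/(-1577)) = -(-1286475 - (-1)*(-9211)/1577) = -(-1286475 - 1*9211/1577) = -(-1286475 - 9211/1577) = -1*(-2028780286/1577) = 2028780286/1577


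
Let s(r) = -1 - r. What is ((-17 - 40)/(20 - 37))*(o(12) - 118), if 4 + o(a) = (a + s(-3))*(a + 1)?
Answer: 3420/17 ≈ 201.18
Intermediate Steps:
o(a) = -4 + (1 + a)*(2 + a) (o(a) = -4 + (a + (-1 - 1*(-3)))*(a + 1) = -4 + (a + (-1 + 3))*(1 + a) = -4 + (a + 2)*(1 + a) = -4 + (2 + a)*(1 + a) = -4 + (1 + a)*(2 + a))
((-17 - 40)/(20 - 37))*(o(12) - 118) = ((-17 - 40)/(20 - 37))*((-2 + 12**2 + 3*12) - 118) = (-57/(-17))*((-2 + 144 + 36) - 118) = (-57*(-1/17))*(178 - 118) = (57/17)*60 = 3420/17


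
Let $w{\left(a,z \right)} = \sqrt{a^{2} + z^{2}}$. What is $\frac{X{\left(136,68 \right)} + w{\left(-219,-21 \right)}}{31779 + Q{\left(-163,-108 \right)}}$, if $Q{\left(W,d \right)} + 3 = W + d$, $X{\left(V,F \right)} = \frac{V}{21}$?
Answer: $\frac{136}{661605} + \frac{3 \sqrt{5378}}{31505} \approx 0.0071887$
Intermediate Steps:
$X{\left(V,F \right)} = \frac{V}{21}$ ($X{\left(V,F \right)} = V \frac{1}{21} = \frac{V}{21}$)
$Q{\left(W,d \right)} = -3 + W + d$ ($Q{\left(W,d \right)} = -3 + \left(W + d\right) = -3 + W + d$)
$\frac{X{\left(136,68 \right)} + w{\left(-219,-21 \right)}}{31779 + Q{\left(-163,-108 \right)}} = \frac{\frac{1}{21} \cdot 136 + \sqrt{\left(-219\right)^{2} + \left(-21\right)^{2}}}{31779 - 274} = \frac{\frac{136}{21} + \sqrt{47961 + 441}}{31779 - 274} = \frac{\frac{136}{21} + \sqrt{48402}}{31505} = \left(\frac{136}{21} + 3 \sqrt{5378}\right) \frac{1}{31505} = \frac{136}{661605} + \frac{3 \sqrt{5378}}{31505}$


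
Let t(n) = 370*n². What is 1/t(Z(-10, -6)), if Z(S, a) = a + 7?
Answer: 1/370 ≈ 0.0027027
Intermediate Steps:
Z(S, a) = 7 + a
1/t(Z(-10, -6)) = 1/(370*(7 - 6)²) = 1/(370*1²) = 1/(370*1) = 1/370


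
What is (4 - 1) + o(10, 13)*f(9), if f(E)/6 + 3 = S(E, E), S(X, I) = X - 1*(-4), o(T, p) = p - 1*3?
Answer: 603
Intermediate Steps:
o(T, p) = -3 + p (o(T, p) = p - 3 = -3 + p)
S(X, I) = 4 + X (S(X, I) = X + 4 = 4 + X)
f(E) = 6 + 6*E (f(E) = -18 + 6*(4 + E) = -18 + (24 + 6*E) = 6 + 6*E)
(4 - 1) + o(10, 13)*f(9) = (4 - 1) + (-3 + 13)*(6 + 6*9) = 3 + 10*(6 + 54) = 3 + 10*60 = 3 + 600 = 603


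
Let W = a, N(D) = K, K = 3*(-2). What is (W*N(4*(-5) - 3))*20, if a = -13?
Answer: 1560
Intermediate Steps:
K = -6
N(D) = -6
W = -13
(W*N(4*(-5) - 3))*20 = -13*(-6)*20 = 78*20 = 1560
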